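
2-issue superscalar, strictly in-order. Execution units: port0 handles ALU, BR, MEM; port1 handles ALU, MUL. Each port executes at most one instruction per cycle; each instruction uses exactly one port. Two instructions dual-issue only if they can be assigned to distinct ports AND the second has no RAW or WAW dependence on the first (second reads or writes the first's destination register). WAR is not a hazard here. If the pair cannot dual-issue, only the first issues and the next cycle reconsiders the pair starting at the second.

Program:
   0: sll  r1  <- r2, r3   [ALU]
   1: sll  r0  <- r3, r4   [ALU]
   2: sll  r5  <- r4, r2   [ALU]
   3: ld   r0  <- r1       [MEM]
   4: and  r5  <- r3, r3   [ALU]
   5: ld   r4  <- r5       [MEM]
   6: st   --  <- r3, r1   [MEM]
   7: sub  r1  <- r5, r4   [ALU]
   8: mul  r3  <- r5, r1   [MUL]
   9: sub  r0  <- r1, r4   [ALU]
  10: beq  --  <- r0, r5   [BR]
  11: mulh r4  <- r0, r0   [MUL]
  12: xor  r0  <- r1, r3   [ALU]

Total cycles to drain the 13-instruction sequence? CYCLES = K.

CYCLES = 8

t=0 i0&i1:sll.ALU;sll.ALU ; 2-wide
t=1 i2&i3:sll.ALU;ld.MEM ; 2-wide
t=2 i4:and.ALU ; RAW r5
t=3 i5:ld.MEM ; no-port MEM/MEM
t=4 i6&i7:st.MEM;sub.ALU ; 2-wide
t=5 i8&i9:mul.MUL;sub.ALU ; 2-wide
t=6 i10&i11:beq.BR;mulh.MUL ; 2-wide
t=7 i12:xor.ALU ; tail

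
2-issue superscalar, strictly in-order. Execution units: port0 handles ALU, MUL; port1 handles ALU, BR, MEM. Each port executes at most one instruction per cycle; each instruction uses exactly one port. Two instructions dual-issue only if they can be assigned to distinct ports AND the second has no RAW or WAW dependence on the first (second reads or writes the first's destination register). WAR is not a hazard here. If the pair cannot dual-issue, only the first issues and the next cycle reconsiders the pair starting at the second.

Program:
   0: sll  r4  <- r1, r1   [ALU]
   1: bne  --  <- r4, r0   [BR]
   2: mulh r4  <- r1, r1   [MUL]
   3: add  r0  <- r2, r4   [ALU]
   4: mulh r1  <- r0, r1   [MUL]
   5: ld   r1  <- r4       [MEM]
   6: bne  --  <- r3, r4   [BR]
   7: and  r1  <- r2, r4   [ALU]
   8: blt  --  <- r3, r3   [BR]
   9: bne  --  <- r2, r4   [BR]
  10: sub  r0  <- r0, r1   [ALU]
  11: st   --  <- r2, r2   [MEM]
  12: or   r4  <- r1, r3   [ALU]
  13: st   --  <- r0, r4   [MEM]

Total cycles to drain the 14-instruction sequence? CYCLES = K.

c0: i0 sll.ALU  RAW r4
c1: i1/i2 bne.BR+mulh.MUL  pair
c2: i3 add.ALU  RAW r0
c3: i4 mulh.MUL  WAW r1
c4: i5 ld.MEM  no-port MEM/BR
c5: i6/i7 bne.BR+and.ALU  pair
c6: i8 blt.BR  no-port BR/BR
c7: i9/i10 bne.BR+sub.ALU  pair
c8: i11/i12 st.MEM+or.ALU  pair
c9: i13 st.MEM  tail

CYCLES = 10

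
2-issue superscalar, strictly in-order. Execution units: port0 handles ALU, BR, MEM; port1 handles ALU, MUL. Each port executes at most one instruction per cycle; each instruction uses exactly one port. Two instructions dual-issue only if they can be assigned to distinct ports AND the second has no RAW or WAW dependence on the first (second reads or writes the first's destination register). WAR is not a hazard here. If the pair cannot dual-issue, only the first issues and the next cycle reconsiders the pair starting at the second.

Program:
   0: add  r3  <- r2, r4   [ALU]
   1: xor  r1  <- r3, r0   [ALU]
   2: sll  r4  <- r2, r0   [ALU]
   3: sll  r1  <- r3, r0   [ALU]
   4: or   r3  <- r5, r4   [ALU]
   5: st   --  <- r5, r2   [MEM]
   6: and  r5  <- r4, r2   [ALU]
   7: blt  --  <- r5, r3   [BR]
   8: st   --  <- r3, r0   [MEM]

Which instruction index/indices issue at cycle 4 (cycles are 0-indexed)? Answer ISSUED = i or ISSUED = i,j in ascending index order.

ISSUED = 7

#0 head=0: add.ALU i0 RAW r3
#1 head=1: xor.ALU sll.ALU i1+i2 2-wide
#2 head=3: sll.ALU or.ALU i3+i4 2-wide
#3 head=5: st.MEM and.ALU i5+i6 2-wide
#4 head=7: blt.BR i7 no-port BR/MEM
#5 head=8: st.MEM i8 tail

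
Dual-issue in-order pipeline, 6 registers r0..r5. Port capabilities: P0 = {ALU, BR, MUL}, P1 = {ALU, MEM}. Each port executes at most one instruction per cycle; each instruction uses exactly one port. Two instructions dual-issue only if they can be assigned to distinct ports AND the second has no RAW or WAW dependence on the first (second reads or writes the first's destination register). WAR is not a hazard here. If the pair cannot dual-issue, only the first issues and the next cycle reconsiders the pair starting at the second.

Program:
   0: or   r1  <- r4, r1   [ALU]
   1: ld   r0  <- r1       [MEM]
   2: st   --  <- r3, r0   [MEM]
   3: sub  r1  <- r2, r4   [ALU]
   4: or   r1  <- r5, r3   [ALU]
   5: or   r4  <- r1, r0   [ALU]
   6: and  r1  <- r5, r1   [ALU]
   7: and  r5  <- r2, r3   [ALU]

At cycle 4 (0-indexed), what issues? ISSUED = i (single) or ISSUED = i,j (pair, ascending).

ISSUED = 5,6

c0: i0 or.ALU  RAW r1
c1: i1 ld.MEM  no-port MEM/MEM
c2: i2/i3 st.MEM+sub.ALU  2-wide
c3: i4 or.ALU  RAW r1
c4: i5/i6 or.ALU+and.ALU  2-wide
c5: i7 and.ALU  tail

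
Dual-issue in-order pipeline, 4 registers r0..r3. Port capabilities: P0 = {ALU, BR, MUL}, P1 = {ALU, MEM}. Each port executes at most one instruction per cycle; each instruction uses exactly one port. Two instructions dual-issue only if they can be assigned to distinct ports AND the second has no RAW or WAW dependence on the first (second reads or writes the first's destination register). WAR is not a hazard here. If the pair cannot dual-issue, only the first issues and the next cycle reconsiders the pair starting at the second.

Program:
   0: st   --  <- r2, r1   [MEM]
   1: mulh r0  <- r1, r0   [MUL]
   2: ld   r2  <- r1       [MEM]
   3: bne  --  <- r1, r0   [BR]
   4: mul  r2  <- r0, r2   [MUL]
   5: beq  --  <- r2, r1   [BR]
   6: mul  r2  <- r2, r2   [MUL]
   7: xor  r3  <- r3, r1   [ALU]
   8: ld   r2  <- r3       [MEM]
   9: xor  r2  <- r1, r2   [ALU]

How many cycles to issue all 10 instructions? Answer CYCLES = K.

0. st;mulh @i0,i1  | 2-wide
1. ld;bne @i2,i3  | 2-wide
2. mul @i4  | no-port MUL/BR
3. beq @i5  | no-port BR/MUL
4. mul;xor @i6,i7  | 2-wide
5. ld @i8  | RAW+WAW r2
6. xor @i9  | tail

CYCLES = 7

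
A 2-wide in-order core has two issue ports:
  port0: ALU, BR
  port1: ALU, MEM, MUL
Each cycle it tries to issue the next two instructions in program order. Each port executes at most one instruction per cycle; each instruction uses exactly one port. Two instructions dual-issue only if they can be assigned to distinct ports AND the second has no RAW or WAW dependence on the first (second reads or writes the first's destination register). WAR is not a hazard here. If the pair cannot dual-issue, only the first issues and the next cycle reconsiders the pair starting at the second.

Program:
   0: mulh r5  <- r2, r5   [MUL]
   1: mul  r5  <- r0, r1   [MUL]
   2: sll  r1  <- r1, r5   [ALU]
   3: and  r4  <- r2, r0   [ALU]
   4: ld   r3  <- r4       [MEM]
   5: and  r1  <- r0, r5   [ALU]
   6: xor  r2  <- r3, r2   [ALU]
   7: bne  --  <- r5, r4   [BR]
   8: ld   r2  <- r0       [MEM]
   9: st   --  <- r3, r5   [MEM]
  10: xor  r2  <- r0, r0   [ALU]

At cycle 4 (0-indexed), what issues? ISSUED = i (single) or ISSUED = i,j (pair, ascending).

[0] i0  mulh  -- no-port MUL/MUL
[1] i1  mul  -- RAW r5
[2] i2,i3  sll/and  -- pair
[3] i4,i5  ld/and  -- pair
[4] i6,i7  xor/bne  -- pair
[5] i8  ld  -- no-port MEM/MEM
[6] i9,i10  st/xor  -- pair

ISSUED = 6,7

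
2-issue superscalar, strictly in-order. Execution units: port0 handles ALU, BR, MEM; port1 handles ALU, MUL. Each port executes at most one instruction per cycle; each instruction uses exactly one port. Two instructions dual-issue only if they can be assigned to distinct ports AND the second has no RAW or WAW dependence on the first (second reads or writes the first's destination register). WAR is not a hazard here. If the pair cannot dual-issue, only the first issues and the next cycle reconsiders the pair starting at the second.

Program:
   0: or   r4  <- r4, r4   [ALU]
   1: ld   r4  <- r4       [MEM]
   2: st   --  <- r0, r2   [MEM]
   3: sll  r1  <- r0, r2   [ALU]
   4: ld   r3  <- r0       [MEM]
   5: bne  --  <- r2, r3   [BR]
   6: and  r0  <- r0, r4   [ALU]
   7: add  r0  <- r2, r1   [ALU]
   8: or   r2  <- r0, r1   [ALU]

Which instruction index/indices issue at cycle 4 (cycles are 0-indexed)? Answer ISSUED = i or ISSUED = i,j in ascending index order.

0. or.ALU @i0  | RAW+WAW r4
1. ld.MEM @i1  | no-port MEM/MEM
2. st.MEM;sll.ALU @i2&i3  | 2-wide
3. ld.MEM @i4  | no-port MEM/BR
4. bne.BR;and.ALU @i5&i6  | 2-wide
5. add.ALU @i7  | RAW r0
6. or.ALU @i8  | tail

ISSUED = 5,6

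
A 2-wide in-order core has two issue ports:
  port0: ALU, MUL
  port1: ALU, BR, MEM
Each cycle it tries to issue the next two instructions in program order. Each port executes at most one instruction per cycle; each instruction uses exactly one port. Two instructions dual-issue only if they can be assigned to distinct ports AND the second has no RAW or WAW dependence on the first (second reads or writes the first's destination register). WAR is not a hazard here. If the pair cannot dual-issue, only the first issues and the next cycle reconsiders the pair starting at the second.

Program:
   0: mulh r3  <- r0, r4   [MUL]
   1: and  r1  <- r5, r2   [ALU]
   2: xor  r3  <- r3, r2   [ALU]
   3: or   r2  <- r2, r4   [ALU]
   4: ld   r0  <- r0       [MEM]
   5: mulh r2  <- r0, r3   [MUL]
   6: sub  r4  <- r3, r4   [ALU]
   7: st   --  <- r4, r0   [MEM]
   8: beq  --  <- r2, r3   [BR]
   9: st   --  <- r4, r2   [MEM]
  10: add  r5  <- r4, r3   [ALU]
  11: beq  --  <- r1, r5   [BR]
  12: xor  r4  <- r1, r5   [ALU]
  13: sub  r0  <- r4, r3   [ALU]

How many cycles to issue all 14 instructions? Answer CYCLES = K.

[0] i0&i1  mulh.MUL/and.ALU  -- 2-wide
[1] i2&i3  xor.ALU/or.ALU  -- 2-wide
[2] i4  ld.MEM  -- RAW r0
[3] i5&i6  mulh.MUL/sub.ALU  -- 2-wide
[4] i7  st.MEM  -- no-port MEM/BR
[5] i8  beq.BR  -- no-port BR/MEM
[6] i9&i10  st.MEM/add.ALU  -- 2-wide
[7] i11&i12  beq.BR/xor.ALU  -- 2-wide
[8] i13  sub.ALU  -- tail

CYCLES = 9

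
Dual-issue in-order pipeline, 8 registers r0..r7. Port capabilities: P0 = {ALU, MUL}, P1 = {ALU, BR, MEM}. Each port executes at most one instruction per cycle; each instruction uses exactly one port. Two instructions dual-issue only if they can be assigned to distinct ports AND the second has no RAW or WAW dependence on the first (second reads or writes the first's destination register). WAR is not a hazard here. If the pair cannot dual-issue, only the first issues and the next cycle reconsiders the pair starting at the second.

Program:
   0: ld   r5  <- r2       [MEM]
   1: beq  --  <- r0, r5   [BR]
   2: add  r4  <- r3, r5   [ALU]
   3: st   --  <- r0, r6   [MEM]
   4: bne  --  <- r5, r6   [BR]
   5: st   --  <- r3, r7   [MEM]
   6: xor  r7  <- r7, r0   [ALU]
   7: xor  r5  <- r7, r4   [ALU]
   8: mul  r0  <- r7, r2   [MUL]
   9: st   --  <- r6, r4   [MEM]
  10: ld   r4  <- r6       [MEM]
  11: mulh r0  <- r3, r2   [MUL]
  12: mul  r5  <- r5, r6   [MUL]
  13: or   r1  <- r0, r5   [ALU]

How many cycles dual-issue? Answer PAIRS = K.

  cy0 -> i0 (ld) no-port MEM/BR
  cy1 -> i1/i2 (beq/add) dual
  cy2 -> i3 (st) no-port MEM/BR
  cy3 -> i4 (bne) no-port BR/MEM
  cy4 -> i5/i6 (st/xor) dual
  cy5 -> i7/i8 (xor/mul) dual
  cy6 -> i9 (st) no-port MEM/MEM
  cy7 -> i10/i11 (ld/mulh) dual
  cy8 -> i12 (mul) RAW r5
  cy9 -> i13 (or) tail

PAIRS = 4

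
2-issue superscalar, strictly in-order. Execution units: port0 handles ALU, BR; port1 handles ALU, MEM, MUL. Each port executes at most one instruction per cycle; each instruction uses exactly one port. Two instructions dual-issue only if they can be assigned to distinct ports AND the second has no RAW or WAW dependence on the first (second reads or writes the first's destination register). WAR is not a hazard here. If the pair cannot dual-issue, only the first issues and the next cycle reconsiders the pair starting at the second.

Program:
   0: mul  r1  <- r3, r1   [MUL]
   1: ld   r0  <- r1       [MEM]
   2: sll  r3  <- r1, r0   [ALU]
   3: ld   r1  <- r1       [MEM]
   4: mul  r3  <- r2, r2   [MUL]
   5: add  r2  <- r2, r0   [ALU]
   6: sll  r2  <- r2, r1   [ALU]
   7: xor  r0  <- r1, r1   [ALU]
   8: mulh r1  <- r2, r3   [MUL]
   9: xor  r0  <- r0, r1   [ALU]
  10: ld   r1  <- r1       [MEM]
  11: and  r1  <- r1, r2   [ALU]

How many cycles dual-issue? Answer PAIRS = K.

[0] i0  mul  -- no-port MUL/MEM
[1] i1  ld  -- RAW r0
[2] i2,i3  sll/ld  -- 2-wide
[3] i4,i5  mul/add  -- 2-wide
[4] i6,i7  sll/xor  -- 2-wide
[5] i8  mulh  -- RAW r1
[6] i9,i10  xor/ld  -- 2-wide
[7] i11  and  -- tail

PAIRS = 4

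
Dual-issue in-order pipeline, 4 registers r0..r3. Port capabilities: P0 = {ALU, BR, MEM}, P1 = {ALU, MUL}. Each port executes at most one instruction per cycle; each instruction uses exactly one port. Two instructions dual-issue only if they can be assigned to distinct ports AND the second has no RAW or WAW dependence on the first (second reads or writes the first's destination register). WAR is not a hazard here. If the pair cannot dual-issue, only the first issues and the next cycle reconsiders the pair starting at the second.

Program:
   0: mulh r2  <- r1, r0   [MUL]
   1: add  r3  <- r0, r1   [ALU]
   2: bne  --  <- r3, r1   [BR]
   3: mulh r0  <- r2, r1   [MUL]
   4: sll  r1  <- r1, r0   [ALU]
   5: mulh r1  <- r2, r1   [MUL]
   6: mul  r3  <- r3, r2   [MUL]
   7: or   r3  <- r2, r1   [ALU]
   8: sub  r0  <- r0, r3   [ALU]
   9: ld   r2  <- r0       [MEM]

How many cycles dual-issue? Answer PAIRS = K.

t=0 i0&i1:mulh.MUL;add.ALU ; 2-wide
t=1 i2&i3:bne.BR;mulh.MUL ; 2-wide
t=2 i4:sll.ALU ; RAW+WAW r1
t=3 i5:mulh.MUL ; no-port MUL/MUL
t=4 i6:mul.MUL ; WAW r3
t=5 i7:or.ALU ; RAW r3
t=6 i8:sub.ALU ; RAW r0
t=7 i9:ld.MEM ; tail

PAIRS = 2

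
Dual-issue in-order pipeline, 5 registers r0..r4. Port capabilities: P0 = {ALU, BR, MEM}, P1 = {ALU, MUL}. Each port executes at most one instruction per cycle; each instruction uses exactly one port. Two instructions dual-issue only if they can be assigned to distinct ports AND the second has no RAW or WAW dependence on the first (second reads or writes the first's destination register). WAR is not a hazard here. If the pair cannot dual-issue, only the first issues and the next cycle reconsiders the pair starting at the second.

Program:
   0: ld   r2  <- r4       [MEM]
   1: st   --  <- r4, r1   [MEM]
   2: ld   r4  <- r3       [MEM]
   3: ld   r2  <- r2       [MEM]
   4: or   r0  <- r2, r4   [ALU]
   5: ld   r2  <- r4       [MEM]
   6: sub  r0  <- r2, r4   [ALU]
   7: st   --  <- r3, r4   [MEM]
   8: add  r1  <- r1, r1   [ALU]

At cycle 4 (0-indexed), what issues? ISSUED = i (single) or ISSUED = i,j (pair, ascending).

ISSUED = 4,5

t=0 i0:ld ; no-port MEM/MEM
t=1 i1:st ; no-port MEM/MEM
t=2 i2:ld ; no-port MEM/MEM
t=3 i3:ld ; RAW r2
t=4 i4/i5:or;ld ; pair
t=5 i6/i7:sub;st ; pair
t=6 i8:add ; tail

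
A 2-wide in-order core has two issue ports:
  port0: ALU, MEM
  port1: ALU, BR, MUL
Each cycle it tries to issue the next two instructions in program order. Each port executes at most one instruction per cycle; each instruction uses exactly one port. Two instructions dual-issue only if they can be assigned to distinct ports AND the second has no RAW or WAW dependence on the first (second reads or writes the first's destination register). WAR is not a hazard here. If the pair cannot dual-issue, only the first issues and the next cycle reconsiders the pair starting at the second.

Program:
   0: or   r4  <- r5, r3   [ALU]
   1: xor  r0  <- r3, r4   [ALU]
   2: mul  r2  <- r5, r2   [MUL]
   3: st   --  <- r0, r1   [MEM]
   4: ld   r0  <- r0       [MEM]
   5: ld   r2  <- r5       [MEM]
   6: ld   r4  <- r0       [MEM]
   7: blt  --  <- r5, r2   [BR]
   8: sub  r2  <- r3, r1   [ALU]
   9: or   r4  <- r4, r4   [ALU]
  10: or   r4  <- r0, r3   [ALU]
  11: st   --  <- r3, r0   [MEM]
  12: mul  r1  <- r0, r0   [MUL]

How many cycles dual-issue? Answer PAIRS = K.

PAIRS = 4

#0 head=0: or.ALU i0 RAW r4
#1 head=1: xor.ALU/mul.MUL i1+i2 2-wide
#2 head=3: st.MEM i3 no-port MEM/MEM
#3 head=4: ld.MEM i4 no-port MEM/MEM
#4 head=5: ld.MEM i5 no-port MEM/MEM
#5 head=6: ld.MEM/blt.BR i6+i7 2-wide
#6 head=8: sub.ALU/or.ALU i8+i9 2-wide
#7 head=10: or.ALU/st.MEM i10+i11 2-wide
#8 head=12: mul.MUL i12 tail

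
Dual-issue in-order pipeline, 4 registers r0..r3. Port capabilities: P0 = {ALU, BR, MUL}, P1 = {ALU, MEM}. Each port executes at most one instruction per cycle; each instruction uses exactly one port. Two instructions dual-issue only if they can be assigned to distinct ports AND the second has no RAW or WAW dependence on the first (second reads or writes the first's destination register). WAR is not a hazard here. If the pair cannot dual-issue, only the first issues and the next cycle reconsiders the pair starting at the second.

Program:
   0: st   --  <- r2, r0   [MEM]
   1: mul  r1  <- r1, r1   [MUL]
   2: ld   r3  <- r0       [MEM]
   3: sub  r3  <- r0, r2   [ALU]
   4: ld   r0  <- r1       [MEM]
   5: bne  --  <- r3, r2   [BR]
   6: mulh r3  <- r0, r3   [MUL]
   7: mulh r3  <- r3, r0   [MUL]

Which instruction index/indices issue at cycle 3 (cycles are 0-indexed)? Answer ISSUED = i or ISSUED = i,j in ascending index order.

ISSUED = 5

0. st.MEM mul.MUL @i0/i1  | 2-wide
1. ld.MEM @i2  | WAW r3
2. sub.ALU ld.MEM @i3/i4  | 2-wide
3. bne.BR @i5  | no-port BR/MUL
4. mulh.MUL @i6  | no-port MUL/MUL
5. mulh.MUL @i7  | tail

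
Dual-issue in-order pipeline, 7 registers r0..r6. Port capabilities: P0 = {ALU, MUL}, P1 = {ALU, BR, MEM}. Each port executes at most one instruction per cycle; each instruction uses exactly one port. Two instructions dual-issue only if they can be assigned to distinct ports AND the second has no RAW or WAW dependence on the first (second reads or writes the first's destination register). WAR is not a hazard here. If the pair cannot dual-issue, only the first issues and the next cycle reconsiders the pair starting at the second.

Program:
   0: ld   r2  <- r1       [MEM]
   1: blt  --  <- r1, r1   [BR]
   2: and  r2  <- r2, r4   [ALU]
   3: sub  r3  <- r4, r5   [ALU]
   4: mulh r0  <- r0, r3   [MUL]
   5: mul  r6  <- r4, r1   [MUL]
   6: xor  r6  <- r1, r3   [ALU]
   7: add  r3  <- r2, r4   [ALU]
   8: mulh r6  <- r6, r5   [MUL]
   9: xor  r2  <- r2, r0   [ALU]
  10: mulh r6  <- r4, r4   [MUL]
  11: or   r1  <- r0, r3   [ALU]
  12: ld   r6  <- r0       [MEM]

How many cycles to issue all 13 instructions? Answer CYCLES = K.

0. ld.MEM @i0  | no-port MEM/BR
1. blt.BR;and.ALU @i1/i2  | 2-wide
2. sub.ALU @i3  | RAW r3
3. mulh.MUL @i4  | no-port MUL/MUL
4. mul.MUL @i5  | WAW r6
5. xor.ALU;add.ALU @i6/i7  | 2-wide
6. mulh.MUL;xor.ALU @i8/i9  | 2-wide
7. mulh.MUL;or.ALU @i10/i11  | 2-wide
8. ld.MEM @i12  | tail

CYCLES = 9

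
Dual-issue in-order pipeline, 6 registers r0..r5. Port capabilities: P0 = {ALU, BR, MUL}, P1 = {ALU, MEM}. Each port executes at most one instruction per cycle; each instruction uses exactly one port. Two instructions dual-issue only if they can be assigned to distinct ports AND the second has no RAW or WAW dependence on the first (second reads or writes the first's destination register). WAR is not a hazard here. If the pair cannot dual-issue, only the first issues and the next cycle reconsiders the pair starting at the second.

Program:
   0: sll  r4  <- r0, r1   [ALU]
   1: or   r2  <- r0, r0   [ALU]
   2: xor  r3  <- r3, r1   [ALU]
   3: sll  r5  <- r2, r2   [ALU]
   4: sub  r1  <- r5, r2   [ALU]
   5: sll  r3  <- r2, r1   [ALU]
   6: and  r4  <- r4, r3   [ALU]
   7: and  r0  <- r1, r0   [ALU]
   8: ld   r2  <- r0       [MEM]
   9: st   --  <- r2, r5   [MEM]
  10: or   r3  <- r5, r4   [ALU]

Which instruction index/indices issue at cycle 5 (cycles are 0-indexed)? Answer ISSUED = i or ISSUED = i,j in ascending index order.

t=0 i0+i1:sll or ; pair
t=1 i2+i3:xor sll ; pair
t=2 i4:sub ; RAW r1
t=3 i5:sll ; RAW r3
t=4 i6+i7:and and ; pair
t=5 i8:ld ; no-port MEM/MEM
t=6 i9+i10:st or ; pair

ISSUED = 8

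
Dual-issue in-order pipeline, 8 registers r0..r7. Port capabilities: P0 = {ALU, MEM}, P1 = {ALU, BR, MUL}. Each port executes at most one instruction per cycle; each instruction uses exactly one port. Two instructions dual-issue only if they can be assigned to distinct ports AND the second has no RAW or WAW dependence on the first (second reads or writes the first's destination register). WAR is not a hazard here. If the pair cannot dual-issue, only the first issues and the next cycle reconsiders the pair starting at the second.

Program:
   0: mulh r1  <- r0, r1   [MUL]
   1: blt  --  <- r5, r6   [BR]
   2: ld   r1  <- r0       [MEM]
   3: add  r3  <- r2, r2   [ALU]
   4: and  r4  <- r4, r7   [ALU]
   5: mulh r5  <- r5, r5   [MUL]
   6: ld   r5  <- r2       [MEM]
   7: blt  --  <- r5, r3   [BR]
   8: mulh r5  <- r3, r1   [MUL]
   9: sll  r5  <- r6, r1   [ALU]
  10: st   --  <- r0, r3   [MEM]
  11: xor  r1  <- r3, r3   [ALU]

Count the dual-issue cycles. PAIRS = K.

PAIRS = 3

t=0 i0:mulh.MUL ; no-port MUL/BR
t=1 i1/i2:blt.BR+ld.MEM ; 2-wide
t=2 i3/i4:add.ALU+and.ALU ; 2-wide
t=3 i5:mulh.MUL ; WAW r5
t=4 i6:ld.MEM ; RAW r5
t=5 i7:blt.BR ; no-port BR/MUL
t=6 i8:mulh.MUL ; WAW r5
t=7 i9/i10:sll.ALU+st.MEM ; 2-wide
t=8 i11:xor.ALU ; tail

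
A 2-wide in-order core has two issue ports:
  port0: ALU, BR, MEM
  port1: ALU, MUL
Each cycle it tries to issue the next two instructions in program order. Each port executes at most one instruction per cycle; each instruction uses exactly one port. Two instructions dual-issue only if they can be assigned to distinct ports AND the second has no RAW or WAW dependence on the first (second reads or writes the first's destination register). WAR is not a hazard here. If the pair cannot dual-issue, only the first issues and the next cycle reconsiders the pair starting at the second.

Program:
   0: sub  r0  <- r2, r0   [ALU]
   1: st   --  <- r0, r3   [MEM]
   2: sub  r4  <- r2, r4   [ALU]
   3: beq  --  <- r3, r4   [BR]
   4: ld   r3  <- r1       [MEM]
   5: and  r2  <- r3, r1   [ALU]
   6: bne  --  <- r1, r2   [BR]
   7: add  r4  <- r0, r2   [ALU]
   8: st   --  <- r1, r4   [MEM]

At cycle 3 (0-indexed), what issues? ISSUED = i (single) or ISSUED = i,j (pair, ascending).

ISSUED = 4

0. sub.ALU @i0  | RAW r0
1. st.MEM/sub.ALU @i1,i2  | 2-wide
2. beq.BR @i3  | no-port BR/MEM
3. ld.MEM @i4  | RAW r3
4. and.ALU @i5  | RAW r2
5. bne.BR/add.ALU @i6,i7  | 2-wide
6. st.MEM @i8  | tail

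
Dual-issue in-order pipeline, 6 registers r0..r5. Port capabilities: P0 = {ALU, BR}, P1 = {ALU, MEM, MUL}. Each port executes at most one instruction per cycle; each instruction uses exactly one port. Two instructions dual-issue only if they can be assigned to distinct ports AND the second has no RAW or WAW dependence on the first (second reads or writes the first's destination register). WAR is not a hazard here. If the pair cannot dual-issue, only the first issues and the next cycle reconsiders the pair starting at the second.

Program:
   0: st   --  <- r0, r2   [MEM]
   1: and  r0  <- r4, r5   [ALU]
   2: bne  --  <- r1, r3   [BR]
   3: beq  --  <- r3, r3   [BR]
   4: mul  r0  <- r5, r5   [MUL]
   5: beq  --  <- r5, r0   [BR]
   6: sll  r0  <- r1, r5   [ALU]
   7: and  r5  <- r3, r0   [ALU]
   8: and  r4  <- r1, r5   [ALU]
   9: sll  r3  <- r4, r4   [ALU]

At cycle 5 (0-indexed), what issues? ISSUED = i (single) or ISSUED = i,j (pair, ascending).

#0 head=0: st+and i0/i1 pair
#1 head=2: bne i2 no-port BR/BR
#2 head=3: beq+mul i3/i4 pair
#3 head=5: beq+sll i5/i6 pair
#4 head=7: and i7 RAW r5
#5 head=8: and i8 RAW r4
#6 head=9: sll i9 tail

ISSUED = 8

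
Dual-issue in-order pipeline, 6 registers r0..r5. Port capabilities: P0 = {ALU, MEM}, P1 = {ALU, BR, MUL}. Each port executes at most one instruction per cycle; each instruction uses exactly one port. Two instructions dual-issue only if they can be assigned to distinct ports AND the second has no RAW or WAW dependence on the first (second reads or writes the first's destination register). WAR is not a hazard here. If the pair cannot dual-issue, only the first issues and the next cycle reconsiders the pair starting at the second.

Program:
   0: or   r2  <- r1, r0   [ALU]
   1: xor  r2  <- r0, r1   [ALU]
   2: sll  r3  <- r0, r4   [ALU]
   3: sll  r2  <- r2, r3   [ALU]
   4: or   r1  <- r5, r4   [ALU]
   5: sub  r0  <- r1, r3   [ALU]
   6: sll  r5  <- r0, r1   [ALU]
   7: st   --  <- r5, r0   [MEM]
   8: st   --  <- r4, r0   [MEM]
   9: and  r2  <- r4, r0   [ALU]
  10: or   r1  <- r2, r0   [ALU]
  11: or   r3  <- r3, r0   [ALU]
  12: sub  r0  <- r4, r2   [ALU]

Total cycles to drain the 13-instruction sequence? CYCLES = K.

[0] i0  or.ALU  -- WAW r2
[1] i1&i2  xor.ALU/sll.ALU  -- dual
[2] i3&i4  sll.ALU/or.ALU  -- dual
[3] i5  sub.ALU  -- RAW r0
[4] i6  sll.ALU  -- RAW r5
[5] i7  st.MEM  -- no-port MEM/MEM
[6] i8&i9  st.MEM/and.ALU  -- dual
[7] i10&i11  or.ALU/or.ALU  -- dual
[8] i12  sub.ALU  -- tail

CYCLES = 9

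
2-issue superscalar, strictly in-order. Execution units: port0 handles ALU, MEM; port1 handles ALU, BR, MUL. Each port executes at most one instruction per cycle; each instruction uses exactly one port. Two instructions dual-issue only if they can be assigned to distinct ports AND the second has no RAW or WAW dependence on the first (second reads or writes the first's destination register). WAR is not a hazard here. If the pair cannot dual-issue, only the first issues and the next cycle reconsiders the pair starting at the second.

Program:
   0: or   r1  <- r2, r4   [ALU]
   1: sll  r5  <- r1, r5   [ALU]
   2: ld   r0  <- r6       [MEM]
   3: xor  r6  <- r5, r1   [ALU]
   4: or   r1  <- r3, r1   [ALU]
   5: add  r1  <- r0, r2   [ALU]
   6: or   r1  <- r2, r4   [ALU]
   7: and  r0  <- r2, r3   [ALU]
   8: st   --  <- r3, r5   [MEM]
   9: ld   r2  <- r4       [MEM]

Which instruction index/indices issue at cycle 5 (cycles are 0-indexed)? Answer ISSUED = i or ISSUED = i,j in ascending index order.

ISSUED = 8

c0: i0 or  RAW r1
c1: i1&i2 sll;ld  2-wide
c2: i3&i4 xor;or  2-wide
c3: i5 add  WAW r1
c4: i6&i7 or;and  2-wide
c5: i8 st  no-port MEM/MEM
c6: i9 ld  tail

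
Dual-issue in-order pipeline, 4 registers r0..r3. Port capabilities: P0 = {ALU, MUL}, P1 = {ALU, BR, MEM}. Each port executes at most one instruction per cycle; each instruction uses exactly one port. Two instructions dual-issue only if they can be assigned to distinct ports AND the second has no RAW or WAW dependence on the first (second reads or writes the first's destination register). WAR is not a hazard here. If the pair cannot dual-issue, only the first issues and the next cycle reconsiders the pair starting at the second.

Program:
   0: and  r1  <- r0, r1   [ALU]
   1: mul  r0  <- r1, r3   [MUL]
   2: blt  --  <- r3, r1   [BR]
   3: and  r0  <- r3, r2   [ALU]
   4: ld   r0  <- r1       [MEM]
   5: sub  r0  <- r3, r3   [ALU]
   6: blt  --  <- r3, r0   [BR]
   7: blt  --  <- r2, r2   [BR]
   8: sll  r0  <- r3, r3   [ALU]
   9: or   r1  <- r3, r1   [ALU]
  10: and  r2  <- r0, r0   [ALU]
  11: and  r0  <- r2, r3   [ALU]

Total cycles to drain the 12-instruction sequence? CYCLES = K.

t=0 i0:and ; RAW r1
t=1 i1,i2:mul;blt ; pair
t=2 i3:and ; WAW r0
t=3 i4:ld ; WAW r0
t=4 i5:sub ; RAW r0
t=5 i6:blt ; no-port BR/BR
t=6 i7,i8:blt;sll ; pair
t=7 i9,i10:or;and ; pair
t=8 i11:and ; tail

CYCLES = 9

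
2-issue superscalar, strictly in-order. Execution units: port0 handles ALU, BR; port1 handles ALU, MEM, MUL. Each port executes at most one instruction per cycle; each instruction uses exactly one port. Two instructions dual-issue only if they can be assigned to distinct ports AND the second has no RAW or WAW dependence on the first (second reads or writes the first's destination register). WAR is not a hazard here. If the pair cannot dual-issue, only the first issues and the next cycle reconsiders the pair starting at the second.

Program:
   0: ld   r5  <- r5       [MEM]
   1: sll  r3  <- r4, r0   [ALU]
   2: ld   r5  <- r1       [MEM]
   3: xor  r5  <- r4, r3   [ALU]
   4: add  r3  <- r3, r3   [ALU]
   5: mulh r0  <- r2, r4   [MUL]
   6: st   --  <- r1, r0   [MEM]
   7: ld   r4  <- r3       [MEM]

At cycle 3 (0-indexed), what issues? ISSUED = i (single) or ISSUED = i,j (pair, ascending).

0. ld.MEM;sll.ALU @i0/i1  | 2-wide
1. ld.MEM @i2  | WAW r5
2. xor.ALU;add.ALU @i3/i4  | 2-wide
3. mulh.MUL @i5  | no-port MUL/MEM
4. st.MEM @i6  | no-port MEM/MEM
5. ld.MEM @i7  | tail

ISSUED = 5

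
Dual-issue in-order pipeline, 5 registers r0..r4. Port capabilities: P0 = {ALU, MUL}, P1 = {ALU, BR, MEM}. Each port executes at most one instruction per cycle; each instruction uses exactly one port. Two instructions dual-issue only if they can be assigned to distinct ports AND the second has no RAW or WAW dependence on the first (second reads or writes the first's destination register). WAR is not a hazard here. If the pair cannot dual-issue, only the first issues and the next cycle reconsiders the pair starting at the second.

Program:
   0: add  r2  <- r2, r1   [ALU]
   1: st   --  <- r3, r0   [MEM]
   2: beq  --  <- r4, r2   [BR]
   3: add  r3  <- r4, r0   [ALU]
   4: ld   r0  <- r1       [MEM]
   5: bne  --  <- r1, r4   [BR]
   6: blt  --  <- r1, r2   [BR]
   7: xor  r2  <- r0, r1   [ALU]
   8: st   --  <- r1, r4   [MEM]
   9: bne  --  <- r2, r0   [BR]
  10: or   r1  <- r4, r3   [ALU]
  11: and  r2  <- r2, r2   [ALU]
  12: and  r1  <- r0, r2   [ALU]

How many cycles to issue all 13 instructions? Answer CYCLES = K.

CYCLES = 9

[0] i0&i1  add;st  -- dual
[1] i2&i3  beq;add  -- dual
[2] i4  ld  -- no-port MEM/BR
[3] i5  bne  -- no-port BR/BR
[4] i6&i7  blt;xor  -- dual
[5] i8  st  -- no-port MEM/BR
[6] i9&i10  bne;or  -- dual
[7] i11  and  -- RAW r2
[8] i12  and  -- tail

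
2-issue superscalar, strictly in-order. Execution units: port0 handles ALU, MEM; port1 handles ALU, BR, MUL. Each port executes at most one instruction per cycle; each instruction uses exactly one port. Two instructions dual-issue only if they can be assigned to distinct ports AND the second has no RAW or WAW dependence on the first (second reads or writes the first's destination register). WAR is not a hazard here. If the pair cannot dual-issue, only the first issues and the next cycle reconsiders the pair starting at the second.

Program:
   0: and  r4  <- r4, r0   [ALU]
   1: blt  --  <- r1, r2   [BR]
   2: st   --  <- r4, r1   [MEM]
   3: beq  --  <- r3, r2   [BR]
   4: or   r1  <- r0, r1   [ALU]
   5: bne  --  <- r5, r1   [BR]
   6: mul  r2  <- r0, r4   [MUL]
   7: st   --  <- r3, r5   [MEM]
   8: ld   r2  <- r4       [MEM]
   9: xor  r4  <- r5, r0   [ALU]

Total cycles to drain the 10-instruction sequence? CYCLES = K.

CYCLES = 6

c0: i0+i1 and.ALU/blt.BR  dual
c1: i2+i3 st.MEM/beq.BR  dual
c2: i4 or.ALU  RAW r1
c3: i5 bne.BR  no-port BR/MUL
c4: i6+i7 mul.MUL/st.MEM  dual
c5: i8+i9 ld.MEM/xor.ALU  dual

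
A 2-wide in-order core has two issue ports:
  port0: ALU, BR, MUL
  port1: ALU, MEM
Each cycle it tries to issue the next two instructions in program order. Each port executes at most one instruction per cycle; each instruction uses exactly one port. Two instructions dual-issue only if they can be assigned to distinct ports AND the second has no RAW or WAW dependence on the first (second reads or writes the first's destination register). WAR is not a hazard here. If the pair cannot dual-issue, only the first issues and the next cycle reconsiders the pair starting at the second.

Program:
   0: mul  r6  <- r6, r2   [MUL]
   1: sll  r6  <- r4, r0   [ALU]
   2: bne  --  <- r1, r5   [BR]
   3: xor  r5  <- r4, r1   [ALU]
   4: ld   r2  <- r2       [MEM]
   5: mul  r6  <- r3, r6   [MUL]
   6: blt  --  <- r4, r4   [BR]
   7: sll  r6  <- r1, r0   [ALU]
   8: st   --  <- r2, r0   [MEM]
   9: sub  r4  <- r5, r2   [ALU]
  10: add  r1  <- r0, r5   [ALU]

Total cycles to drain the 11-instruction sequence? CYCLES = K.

t=0 i0:mul.MUL ; WAW r6
t=1 i1/i2:sll.ALU;bne.BR ; pair
t=2 i3/i4:xor.ALU;ld.MEM ; pair
t=3 i5:mul.MUL ; no-port MUL/BR
t=4 i6/i7:blt.BR;sll.ALU ; pair
t=5 i8/i9:st.MEM;sub.ALU ; pair
t=6 i10:add.ALU ; tail

CYCLES = 7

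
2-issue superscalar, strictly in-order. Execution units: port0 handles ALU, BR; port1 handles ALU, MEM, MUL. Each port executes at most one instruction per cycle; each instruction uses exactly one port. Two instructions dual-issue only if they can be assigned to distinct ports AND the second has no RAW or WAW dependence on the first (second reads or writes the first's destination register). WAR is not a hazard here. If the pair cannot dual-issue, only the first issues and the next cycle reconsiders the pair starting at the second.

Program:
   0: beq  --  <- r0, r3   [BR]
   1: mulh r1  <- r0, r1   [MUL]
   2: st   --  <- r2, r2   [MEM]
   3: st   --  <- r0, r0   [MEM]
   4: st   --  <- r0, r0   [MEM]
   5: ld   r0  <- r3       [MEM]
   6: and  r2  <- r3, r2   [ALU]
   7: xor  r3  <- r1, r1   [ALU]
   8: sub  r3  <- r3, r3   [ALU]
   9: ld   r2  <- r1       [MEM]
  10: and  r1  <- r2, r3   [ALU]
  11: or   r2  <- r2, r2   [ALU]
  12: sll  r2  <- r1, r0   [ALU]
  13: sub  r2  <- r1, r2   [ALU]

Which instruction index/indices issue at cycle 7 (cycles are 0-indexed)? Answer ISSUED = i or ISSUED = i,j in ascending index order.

ISSUED = 10,11

c0: i0&i1 beq/mulh  2-wide
c1: i2 st  no-port MEM/MEM
c2: i3 st  no-port MEM/MEM
c3: i4 st  no-port MEM/MEM
c4: i5&i6 ld/and  2-wide
c5: i7 xor  RAW+WAW r3
c6: i8&i9 sub/ld  2-wide
c7: i10&i11 and/or  2-wide
c8: i12 sll  RAW+WAW r2
c9: i13 sub  tail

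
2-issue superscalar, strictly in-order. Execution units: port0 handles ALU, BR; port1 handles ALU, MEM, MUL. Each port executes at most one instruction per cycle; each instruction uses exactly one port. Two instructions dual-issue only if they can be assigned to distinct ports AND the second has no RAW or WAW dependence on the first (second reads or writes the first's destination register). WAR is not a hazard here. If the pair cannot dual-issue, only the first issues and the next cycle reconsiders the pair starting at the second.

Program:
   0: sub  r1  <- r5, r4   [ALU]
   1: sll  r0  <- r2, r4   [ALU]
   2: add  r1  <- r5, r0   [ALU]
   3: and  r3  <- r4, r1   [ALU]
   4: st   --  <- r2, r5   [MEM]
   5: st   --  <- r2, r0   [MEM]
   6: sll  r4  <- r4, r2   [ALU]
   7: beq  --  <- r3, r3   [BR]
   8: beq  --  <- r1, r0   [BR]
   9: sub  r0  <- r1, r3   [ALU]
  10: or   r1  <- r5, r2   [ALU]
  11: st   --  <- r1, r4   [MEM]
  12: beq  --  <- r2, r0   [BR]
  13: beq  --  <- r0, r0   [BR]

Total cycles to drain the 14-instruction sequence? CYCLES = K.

CYCLES = 9

c0: i0+i1 sub/sll  2-wide
c1: i2 add  RAW r1
c2: i3+i4 and/st  2-wide
c3: i5+i6 st/sll  2-wide
c4: i7 beq  no-port BR/BR
c5: i8+i9 beq/sub  2-wide
c6: i10 or  RAW r1
c7: i11+i12 st/beq  2-wide
c8: i13 beq  tail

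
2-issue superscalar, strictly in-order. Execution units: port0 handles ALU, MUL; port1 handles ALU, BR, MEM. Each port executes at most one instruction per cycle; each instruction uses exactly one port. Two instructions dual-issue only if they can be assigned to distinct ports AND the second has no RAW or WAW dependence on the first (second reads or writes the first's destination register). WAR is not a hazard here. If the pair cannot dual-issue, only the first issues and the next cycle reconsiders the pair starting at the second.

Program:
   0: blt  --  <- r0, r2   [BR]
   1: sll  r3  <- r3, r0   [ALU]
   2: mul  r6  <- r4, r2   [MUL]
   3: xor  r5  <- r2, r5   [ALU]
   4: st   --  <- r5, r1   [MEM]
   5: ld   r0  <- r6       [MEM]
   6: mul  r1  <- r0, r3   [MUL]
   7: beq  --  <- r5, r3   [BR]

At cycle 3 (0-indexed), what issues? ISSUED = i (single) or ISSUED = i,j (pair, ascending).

ISSUED = 5

  cy0 -> i0,i1 (blt.BR;sll.ALU) 2-wide
  cy1 -> i2,i3 (mul.MUL;xor.ALU) 2-wide
  cy2 -> i4 (st.MEM) no-port MEM/MEM
  cy3 -> i5 (ld.MEM) RAW r0
  cy4 -> i6,i7 (mul.MUL;beq.BR) 2-wide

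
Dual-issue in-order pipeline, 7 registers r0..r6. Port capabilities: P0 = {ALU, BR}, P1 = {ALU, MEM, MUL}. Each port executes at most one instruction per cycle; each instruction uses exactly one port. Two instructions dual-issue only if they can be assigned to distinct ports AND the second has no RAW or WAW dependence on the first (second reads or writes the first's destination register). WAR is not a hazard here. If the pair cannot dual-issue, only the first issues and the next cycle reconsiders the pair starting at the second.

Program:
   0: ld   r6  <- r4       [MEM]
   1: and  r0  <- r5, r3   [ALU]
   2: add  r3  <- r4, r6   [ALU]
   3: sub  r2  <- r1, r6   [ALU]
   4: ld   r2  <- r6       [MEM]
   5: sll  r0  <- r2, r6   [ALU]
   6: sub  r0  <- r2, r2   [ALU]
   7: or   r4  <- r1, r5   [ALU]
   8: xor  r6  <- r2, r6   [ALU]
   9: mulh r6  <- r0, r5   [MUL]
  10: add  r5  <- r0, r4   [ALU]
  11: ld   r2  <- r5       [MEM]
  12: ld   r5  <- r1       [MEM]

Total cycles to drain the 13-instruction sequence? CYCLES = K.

CYCLES = 9

  cy0 -> i0&i1 (ld and) pair
  cy1 -> i2&i3 (add sub) pair
  cy2 -> i4 (ld) RAW r2
  cy3 -> i5 (sll) WAW r0
  cy4 -> i6&i7 (sub or) pair
  cy5 -> i8 (xor) WAW r6
  cy6 -> i9&i10 (mulh add) pair
  cy7 -> i11 (ld) no-port MEM/MEM
  cy8 -> i12 (ld) tail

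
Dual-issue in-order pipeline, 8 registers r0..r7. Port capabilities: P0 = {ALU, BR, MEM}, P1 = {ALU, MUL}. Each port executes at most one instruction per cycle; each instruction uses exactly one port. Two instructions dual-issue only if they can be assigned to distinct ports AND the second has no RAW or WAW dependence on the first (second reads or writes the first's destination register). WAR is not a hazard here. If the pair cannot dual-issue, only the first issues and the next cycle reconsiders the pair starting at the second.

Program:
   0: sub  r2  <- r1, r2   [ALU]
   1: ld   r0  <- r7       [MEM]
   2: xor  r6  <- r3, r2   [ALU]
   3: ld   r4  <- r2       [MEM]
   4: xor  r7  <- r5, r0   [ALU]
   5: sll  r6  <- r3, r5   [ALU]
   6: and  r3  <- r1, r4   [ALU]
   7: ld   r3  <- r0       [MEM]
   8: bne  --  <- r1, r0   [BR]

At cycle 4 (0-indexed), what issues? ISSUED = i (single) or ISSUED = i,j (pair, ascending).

c0: i0&i1 sub.ALU+ld.MEM  dual
c1: i2&i3 xor.ALU+ld.MEM  dual
c2: i4&i5 xor.ALU+sll.ALU  dual
c3: i6 and.ALU  WAW r3
c4: i7 ld.MEM  no-port MEM/BR
c5: i8 bne.BR  tail

ISSUED = 7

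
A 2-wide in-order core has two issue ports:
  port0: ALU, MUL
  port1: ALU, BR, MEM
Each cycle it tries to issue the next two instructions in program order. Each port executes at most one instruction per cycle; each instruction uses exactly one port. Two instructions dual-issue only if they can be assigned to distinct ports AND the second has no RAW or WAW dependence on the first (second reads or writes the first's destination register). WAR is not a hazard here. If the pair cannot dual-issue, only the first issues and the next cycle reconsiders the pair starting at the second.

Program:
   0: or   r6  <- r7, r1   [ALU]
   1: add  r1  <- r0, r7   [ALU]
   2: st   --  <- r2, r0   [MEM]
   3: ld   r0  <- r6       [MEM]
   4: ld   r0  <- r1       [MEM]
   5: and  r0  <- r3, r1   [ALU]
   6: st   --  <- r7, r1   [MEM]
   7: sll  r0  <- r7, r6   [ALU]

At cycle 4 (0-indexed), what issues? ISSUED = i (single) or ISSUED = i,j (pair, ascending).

ISSUED = 5,6

0. or.ALU add.ALU @i0+i1  | dual
1. st.MEM @i2  | no-port MEM/MEM
2. ld.MEM @i3  | no-port MEM/MEM
3. ld.MEM @i4  | WAW r0
4. and.ALU st.MEM @i5+i6  | dual
5. sll.ALU @i7  | tail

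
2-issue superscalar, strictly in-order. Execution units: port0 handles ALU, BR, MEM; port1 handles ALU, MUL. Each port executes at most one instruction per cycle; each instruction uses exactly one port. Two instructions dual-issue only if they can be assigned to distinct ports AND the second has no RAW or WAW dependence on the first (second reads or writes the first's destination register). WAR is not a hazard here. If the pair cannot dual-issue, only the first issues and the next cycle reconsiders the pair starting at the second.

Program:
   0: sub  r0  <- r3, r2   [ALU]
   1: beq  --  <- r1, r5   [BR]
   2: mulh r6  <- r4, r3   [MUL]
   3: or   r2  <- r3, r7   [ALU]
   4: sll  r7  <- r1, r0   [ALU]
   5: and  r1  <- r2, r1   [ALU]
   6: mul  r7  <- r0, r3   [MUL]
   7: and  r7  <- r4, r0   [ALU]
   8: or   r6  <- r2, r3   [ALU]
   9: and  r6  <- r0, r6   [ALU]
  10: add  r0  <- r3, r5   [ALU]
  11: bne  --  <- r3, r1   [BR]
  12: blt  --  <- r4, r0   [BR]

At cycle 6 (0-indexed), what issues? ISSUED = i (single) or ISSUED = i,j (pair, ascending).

c0: i0/i1 sub beq  pair
c1: i2/i3 mulh or  pair
c2: i4/i5 sll and  pair
c3: i6 mul  WAW r7
c4: i7/i8 and or  pair
c5: i9/i10 and add  pair
c6: i11 bne  no-port BR/BR
c7: i12 blt  tail

ISSUED = 11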